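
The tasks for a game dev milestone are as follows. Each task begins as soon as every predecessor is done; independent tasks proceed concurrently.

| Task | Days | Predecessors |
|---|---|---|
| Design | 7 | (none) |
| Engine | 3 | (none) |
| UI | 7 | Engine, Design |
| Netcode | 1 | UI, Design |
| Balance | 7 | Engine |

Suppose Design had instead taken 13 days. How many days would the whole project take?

21

Critical path before the change: Design→UI→Netcode = 7+7+1 = 15 giving 15 days.
Since Design is critical, the +6 change carries straight to that chain (now 21 days).
No other chain overtakes it, so the finish is 21 days.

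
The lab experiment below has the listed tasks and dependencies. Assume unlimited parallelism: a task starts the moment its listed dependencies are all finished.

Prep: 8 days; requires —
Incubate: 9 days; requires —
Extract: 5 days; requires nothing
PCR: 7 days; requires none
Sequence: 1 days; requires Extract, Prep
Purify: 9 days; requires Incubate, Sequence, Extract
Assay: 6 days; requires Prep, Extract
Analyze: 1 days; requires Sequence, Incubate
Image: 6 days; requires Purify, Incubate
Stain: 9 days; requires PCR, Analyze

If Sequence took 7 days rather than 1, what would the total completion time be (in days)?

30

The binding path is Prep→Sequence→Purify→Image = 8+1+9+6 = 24; finish at 24 days.
Sequence is on the critical path; changing it to 7 makes that path 30 days.
That remains the longest chain; total 30 days.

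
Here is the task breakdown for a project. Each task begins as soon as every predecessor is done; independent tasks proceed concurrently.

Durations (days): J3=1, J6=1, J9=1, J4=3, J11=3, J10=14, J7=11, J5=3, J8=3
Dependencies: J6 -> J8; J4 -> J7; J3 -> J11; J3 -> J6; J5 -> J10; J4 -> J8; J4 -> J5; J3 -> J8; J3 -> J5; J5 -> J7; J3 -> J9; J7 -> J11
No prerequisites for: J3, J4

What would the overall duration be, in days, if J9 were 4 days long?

Baseline: J4→J5→J7→J11 = 3+3+11+3 = 20 → 20 days.
J9 is off the critical path — its longest chain is 2 days, giving 18 of slack.
That remains the longest chain; total 20 days.

20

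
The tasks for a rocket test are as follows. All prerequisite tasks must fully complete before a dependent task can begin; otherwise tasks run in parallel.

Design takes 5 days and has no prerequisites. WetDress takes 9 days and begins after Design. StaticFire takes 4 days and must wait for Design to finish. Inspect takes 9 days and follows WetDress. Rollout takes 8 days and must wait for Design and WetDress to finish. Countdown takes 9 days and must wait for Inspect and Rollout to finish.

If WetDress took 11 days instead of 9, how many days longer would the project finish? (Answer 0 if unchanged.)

Critical path before the change: Design→WetDress→Inspect→Countdown = 5+9+9+9 = 32 giving 32 days.
WetDress is on the critical path; changing it to 11 makes that path 34 days.
The critical path is still Design→WetDress→Inspect→Countdown; finish is now 34 days.
Change in finish: 34 − 32 = +2 days.

2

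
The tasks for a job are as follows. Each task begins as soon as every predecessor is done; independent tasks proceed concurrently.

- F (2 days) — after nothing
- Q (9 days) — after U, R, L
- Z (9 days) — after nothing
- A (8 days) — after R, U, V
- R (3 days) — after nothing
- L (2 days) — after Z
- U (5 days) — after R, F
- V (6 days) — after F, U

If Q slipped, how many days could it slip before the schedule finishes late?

The longest chain is R→U→V→A = 3+5+6+8 = 22; overall finish 22 days.
The longest chain containing Q totals 20 days.
Float = 22 − 20 = 2.

2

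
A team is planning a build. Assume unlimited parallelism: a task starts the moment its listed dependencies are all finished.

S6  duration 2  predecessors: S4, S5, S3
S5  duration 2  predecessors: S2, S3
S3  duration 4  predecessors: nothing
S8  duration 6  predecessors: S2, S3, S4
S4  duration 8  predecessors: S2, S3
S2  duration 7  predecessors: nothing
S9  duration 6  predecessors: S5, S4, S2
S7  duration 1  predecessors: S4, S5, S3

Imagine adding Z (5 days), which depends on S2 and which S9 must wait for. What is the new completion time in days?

21

Originally the build takes 21 days.
With Z inserted, S9 now waits for max(S5, S4, S2, Z).
New critical path: S2→S4→S8 = 7+8+6 = 21 ⇒ 21 days.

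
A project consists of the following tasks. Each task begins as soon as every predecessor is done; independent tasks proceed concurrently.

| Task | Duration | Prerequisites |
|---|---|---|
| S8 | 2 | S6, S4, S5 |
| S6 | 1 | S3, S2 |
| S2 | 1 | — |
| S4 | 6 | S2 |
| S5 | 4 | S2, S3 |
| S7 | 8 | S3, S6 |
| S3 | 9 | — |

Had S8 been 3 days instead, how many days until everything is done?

The binding path is S3→S6→S7 = 9+1+8 = 18; finish at 18 days.
S8 has 3 days of float (longest path through it is 15).
That remains the longest chain; total 18 days.

18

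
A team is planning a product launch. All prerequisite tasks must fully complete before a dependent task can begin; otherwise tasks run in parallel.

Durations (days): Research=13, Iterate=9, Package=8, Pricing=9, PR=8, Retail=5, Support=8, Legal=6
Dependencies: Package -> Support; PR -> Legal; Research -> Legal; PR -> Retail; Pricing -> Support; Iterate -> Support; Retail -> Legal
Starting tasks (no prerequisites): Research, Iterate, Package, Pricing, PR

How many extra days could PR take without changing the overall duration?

The longest chain is Research→Legal = 13+6 = 19; overall finish 19 days.
PR finishes as early as 8 and must finish by 8.
Slack of PR = 0 − 0 = 0 days.

0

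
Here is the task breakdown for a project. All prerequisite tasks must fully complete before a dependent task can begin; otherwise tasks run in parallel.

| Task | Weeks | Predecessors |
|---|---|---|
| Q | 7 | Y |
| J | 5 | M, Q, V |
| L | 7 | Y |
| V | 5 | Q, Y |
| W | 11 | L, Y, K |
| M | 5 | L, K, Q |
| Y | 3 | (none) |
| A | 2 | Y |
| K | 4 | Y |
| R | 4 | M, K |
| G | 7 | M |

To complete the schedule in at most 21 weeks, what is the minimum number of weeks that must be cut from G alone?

1

Current finish: 22 weeks; target: 21.
G is on every critical path, so each week cut from G cuts the finish by one (this holds down to a finish of 21).
Need 22 − 21 = 1 week off G → G becomes 6 weeks, finish becomes 21.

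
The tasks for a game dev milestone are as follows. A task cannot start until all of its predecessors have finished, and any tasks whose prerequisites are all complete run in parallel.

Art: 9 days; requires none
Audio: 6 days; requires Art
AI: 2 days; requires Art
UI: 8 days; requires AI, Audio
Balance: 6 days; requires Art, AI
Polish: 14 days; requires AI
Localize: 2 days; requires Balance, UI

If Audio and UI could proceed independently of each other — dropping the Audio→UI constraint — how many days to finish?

25

Original critical path: Art→Audio→UI→Localize = 9+6+8+2 = 25 ⇒ 25 days.
Without Audio→UI, UI's earliest start moves from 15 to 11.
New critical path: Art→AI→Polish = 9+2+14 = 25 ⇒ 25 days.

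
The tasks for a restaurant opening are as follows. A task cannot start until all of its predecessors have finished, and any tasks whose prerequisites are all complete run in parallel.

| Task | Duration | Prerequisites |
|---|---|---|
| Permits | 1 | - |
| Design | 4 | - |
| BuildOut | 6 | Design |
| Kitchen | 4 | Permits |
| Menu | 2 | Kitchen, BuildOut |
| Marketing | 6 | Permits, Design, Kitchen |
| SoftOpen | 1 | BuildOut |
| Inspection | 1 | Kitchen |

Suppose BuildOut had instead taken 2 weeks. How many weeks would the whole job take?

11

Baseline: Design→BuildOut→Menu = 4+6+2 = 12 → 12 weeks.
BuildOut lies on that path, so at 2 weeks the path becomes 8 weeks.
New critical path: Permits→Kitchen→Marketing = 1+4+6 = 11 ⇒ 11 weeks.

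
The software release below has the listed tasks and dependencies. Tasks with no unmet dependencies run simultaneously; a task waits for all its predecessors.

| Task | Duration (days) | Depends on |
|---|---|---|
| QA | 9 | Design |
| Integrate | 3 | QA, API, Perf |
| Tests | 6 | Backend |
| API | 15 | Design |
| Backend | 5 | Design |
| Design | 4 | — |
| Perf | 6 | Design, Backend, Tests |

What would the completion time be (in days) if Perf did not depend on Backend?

24

Before: longest chain Design→Backend→Tests→Perf→Integrate = 4+5+6+6+3 = 24, finish 24.
Dropping Backend→Perf doesn't change Perf's earliest start (15); another predecessor still binds.
New critical path: Design→Backend→Tests→Perf→Integrate = 4+5+6+6+3 = 24 ⇒ 24 days.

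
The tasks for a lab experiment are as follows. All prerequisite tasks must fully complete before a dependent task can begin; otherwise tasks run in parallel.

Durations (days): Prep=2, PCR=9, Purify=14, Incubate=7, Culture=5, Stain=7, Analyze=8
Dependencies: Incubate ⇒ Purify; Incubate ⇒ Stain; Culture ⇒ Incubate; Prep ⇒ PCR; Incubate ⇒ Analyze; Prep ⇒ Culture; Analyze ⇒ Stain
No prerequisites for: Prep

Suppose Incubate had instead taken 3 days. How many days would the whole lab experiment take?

The binding path is Prep→Culture→Incubate→Analyze→Stain = 2+5+7+8+7 = 29; finish at 29 days.
Since Incubate is critical, the -4 change carries straight to that chain (now 25 days).
The critical path is still Prep→Culture→Incubate→Analyze→Stain; finish is now 25 days.

25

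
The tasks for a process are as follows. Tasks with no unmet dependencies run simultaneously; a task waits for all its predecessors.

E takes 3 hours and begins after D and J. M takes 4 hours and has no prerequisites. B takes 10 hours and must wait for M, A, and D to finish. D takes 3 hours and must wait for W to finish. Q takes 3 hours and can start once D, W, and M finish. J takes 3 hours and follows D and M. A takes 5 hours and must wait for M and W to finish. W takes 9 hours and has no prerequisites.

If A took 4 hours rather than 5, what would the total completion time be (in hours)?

23

Actual critical path: W→A→B = 9+5+10 = 24 ⇒ 24 hours.
A is on the critical path; changing it to 4 makes that path 23 hours.
That remains the longest chain; total 23 hours.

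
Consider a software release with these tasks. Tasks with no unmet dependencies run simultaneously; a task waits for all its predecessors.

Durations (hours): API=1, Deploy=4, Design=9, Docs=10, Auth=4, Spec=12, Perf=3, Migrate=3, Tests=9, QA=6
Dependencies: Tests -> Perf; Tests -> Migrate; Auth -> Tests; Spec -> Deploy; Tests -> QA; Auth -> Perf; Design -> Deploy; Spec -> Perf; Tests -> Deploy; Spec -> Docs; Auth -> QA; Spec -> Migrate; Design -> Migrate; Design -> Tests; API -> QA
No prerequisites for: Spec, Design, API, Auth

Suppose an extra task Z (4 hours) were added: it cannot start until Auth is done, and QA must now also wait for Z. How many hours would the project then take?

Originally the project takes 24 hours.
With Z inserted, QA now waits for max(Tests, API, Auth, Z).
New critical path: Design→Tests→QA = 9+9+6 = 24 ⇒ 24 hours.

24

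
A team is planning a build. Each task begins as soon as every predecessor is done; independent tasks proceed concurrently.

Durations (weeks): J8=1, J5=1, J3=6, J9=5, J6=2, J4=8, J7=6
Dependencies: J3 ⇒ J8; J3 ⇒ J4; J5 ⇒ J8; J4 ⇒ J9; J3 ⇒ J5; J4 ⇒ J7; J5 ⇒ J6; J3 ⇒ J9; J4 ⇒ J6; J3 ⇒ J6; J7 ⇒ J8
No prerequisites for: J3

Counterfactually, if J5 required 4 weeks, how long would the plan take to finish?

21

Critical path before the change: J3→J4→J7→J8 = 6+8+6+1 = 21 giving 21 weeks.
The longest path through J5 is only 9 weeks, so J5 has float 12.
The critical path is still J3→J4→J7→J8; finish is now 21 weeks.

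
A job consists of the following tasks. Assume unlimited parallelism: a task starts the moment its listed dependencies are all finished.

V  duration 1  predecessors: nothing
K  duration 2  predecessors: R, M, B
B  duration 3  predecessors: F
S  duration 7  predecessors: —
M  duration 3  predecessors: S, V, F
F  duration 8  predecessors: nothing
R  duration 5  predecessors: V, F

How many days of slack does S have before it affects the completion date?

3

Critical path: F→R→K = 8+5+2 = 15, so the finish is 15 days.
S finishes as early as 7 and must finish by 10.
Slack of S = 3 − 0 = 3 days.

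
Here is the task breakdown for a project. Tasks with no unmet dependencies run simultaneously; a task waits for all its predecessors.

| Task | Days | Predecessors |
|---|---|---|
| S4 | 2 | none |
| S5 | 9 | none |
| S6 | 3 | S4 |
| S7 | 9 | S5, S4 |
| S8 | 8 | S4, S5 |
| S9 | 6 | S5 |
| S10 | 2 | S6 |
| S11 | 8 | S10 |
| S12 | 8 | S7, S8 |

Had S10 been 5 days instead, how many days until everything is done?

Actual critical path: S5→S7→S12 = 9+9+8 = 26 ⇒ 26 days.
S10 is off the critical path — its longest chain is 15 days, giving 11 of slack.
No other chain overtakes it, so the finish is 26 days.

26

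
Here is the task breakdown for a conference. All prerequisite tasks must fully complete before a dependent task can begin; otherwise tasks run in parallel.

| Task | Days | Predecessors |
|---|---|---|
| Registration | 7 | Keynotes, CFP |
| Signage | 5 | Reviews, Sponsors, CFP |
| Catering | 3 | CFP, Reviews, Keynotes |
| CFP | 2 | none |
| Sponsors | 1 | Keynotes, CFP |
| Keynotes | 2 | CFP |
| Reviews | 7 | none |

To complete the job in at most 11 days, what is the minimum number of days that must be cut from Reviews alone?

1

Current finish: 12 days; target: 11.
Reviews is on every critical path, so each day cut from Reviews cuts the finish by one (this holds down to a finish of 11).
Need 12 − 11 = 1 day off Reviews → Reviews becomes 6 days, finish becomes 11.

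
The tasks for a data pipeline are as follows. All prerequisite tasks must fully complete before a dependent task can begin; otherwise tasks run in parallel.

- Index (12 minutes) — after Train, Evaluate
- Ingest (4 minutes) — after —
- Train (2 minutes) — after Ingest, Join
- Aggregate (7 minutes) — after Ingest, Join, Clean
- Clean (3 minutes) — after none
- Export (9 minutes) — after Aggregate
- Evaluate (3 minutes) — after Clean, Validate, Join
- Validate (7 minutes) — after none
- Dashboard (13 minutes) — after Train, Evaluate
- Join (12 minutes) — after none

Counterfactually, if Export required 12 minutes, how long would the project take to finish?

31

The binding path is Join→Aggregate→Export = 12+7+9 = 28; finish at 28 minutes.
Export is on the critical path; changing it to 12 makes that path 31 minutes.
That remains the longest chain; total 31 minutes.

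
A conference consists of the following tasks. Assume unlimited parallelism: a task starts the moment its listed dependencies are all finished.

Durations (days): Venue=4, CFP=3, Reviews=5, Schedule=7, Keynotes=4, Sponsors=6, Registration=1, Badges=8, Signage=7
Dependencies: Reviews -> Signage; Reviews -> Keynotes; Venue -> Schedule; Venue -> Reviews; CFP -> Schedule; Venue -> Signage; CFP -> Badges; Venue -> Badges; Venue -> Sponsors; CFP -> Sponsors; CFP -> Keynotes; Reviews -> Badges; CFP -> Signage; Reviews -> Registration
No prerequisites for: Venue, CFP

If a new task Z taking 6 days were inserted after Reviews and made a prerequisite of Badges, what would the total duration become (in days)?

23

Originally the conference takes 17 days.
With Z inserted, Badges now waits for max(CFP, Venue, Reviews, Z).
New critical path: Venue→Reviews→Z→Badges = 4+5+6+8 = 23 ⇒ 23 days.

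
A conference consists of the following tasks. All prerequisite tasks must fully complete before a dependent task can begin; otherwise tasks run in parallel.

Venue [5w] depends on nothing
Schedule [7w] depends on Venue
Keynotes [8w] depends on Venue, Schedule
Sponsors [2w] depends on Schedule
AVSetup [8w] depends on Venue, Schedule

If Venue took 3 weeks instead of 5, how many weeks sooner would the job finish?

Baseline: Venue→Schedule→Keynotes = 5+7+8 = 20 → 20 weeks.
Since Venue is critical, the -2 change carries straight to that chain (now 18 weeks).
That remains the longest chain; total 18 weeks.
Change in finish: 18 − 20 = -2 weeks.

2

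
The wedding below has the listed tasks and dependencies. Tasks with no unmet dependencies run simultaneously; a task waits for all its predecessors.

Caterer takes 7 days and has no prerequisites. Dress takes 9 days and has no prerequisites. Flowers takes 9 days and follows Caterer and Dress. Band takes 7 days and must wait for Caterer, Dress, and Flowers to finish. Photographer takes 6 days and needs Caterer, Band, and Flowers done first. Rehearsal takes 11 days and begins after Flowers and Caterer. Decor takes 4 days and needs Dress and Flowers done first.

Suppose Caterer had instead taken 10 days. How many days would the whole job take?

Critical path before the change: Dress→Flowers→Band→Photographer = 9+9+7+6 = 31 giving 31 days.
Caterer has 2 days of float (longest path through it is 29).
Now Caterer→Flowers→Band→Photographer = 10+9+7+6 = 32 is longest, so the finish becomes 32 days.

32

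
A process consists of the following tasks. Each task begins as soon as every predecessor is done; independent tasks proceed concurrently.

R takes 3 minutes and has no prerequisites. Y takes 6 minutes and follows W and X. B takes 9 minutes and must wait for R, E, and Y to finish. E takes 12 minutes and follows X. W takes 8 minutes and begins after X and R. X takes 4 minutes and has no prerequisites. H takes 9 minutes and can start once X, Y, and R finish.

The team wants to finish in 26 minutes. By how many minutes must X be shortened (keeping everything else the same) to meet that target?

1

Current finish: 27 minutes; target: 26.
X is on every critical path, so each minute cut from X cuts the finish by one (this holds down to a finish of 26).
Need 27 − 26 = 1 minute off X → X becomes 3 minutes, finish becomes 26.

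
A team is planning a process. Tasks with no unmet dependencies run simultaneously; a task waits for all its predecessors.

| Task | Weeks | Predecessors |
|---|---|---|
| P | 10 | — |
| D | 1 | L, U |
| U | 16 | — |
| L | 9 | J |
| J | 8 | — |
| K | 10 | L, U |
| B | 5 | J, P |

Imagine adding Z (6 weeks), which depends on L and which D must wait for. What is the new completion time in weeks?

Originally the schedule takes 27 weeks.
With Z inserted, D now waits for max(L, U, Z).
New critical path: J→L→K = 8+9+10 = 27 ⇒ 27 weeks.

27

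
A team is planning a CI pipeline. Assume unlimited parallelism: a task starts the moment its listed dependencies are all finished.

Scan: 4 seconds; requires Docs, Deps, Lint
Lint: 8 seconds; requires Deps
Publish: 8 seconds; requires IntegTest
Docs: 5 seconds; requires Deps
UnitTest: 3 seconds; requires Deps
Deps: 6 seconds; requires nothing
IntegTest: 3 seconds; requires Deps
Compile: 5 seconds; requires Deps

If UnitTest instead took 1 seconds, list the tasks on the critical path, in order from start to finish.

The binding path is Deps→Lint→Scan = 6+8+4 = 18; finish at 18 seconds.
UnitTest has 9 seconds of float (longest path through it is 9).
No other chain overtakes it, so the finish is 18 seconds.

Deps, Lint, Scan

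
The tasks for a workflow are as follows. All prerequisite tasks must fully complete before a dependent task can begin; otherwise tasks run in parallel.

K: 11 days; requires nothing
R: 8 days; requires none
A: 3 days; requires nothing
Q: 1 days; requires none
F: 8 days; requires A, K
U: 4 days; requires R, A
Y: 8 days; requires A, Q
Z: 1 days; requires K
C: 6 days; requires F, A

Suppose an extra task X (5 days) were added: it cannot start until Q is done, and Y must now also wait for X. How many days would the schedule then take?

25

Originally the schedule takes 25 days.
With X inserted, Y now waits for max(A, Q, X).
New critical path: K→F→C = 11+8+6 = 25 ⇒ 25 days.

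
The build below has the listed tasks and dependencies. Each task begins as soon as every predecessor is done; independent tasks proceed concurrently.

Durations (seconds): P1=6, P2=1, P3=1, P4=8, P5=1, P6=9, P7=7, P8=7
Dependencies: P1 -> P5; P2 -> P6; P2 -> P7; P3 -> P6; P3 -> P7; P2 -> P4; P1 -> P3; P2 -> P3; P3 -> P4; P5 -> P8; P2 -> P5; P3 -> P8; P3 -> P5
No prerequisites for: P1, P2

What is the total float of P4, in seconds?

P1→P3→P6 = 6+1+9 = 16 sets the makespan at 16 seconds.
Longest path through P4: 15 seconds (earliest finish 15, latest finish 16).
So P4 can slip 16 − 15 = 1 second.

1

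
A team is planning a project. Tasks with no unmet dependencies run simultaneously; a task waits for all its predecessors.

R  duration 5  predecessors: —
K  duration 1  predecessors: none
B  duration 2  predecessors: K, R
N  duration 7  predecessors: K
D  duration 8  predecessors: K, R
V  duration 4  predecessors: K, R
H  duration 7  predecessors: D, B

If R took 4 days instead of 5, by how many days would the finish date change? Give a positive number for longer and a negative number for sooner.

-1

Actual critical path: R→D→H = 5+8+7 = 20 ⇒ 20 days.
Since R is critical, the -1 change carries straight to that chain (now 19 days).
No other chain overtakes it, so the finish is 19 days.
Change in finish: 19 − 20 = -1 days.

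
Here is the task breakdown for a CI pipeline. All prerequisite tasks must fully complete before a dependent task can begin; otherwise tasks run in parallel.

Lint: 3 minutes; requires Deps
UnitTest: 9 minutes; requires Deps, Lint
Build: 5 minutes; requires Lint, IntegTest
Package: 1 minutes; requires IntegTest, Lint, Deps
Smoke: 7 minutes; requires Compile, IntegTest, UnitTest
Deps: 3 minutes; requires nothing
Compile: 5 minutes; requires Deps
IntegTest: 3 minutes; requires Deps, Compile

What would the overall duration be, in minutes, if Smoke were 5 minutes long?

20

As given, the longest chain is Deps→Lint→UnitTest→Smoke = 3+3+9+7 = 22, so the finish is 22 minutes.
Since Smoke is critical, the -2 change carries straight to that chain (now 20 minutes).
No other chain overtakes it, so the finish is 20 minutes.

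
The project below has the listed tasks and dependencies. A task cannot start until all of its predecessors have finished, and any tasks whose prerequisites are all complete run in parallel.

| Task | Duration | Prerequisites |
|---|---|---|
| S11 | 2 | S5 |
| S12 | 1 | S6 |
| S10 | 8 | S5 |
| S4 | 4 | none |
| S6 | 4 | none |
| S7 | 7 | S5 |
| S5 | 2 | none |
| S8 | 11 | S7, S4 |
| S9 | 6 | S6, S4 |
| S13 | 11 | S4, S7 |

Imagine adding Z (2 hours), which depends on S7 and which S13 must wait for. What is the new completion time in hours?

22

Originally the project takes 20 hours.
With Z inserted, S13 now waits for max(S4, S7, Z).
New critical path: S5→S7→Z→S13 = 2+7+2+11 = 22 ⇒ 22 hours.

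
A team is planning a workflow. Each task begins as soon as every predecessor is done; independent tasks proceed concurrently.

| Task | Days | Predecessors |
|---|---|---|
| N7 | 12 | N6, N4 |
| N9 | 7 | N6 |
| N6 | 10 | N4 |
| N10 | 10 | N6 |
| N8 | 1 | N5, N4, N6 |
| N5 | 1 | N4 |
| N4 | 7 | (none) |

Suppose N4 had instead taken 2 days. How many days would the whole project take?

24

As given, the longest chain is N4→N6→N7 = 7+10+12 = 29, so the finish is 29 days.
N4 lies on that path, so at 2 days the path becomes 24 days.
No other chain overtakes it, so the finish is 24 days.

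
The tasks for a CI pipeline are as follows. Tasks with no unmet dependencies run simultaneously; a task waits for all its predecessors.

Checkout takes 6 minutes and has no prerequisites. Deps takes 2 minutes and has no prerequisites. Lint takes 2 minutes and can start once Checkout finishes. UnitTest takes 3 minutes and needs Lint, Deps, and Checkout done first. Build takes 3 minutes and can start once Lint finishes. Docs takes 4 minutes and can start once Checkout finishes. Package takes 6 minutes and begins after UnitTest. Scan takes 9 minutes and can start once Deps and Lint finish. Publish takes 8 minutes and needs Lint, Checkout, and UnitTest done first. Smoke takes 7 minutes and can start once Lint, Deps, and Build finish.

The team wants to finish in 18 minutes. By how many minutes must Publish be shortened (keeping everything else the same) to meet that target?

Current finish: 19 minutes; target: 18.
Publish is on every critical path, so each minute cut from Publish cuts the finish by one (this holds down to a finish of 18).
Need 19 − 18 = 1 minute off Publish → Publish becomes 7 minutes, finish becomes 18.

1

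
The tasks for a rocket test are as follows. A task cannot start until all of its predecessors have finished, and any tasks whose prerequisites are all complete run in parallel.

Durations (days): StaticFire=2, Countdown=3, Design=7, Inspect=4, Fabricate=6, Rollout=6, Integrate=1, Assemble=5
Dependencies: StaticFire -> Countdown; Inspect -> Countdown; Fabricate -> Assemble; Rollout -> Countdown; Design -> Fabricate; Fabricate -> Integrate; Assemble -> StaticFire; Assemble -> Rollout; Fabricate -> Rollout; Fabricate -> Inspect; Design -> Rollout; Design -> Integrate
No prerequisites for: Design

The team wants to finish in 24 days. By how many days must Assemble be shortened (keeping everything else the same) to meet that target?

3

Current finish: 27 days; target: 24.
Assemble is on every critical path, so each day cut from Assemble cuts the finish by one (this holds down to a finish of 23).
Need 27 − 24 = 3 days off Assemble → Assemble becomes 2 days, finish becomes 24.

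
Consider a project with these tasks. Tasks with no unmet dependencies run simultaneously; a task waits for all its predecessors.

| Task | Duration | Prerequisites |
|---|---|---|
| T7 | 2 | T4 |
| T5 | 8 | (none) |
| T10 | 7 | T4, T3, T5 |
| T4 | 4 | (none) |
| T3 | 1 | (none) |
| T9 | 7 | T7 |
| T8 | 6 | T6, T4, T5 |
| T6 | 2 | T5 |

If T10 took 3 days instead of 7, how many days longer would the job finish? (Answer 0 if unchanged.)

0

Critical path before the change: T5→T6→T8 = 8+2+6 = 16 giving 16 days.
T10 has 1 day of float (longest path through it is 15).
The critical path is still T5→T6→T8; finish is now 16 days.
Change in finish: 16 − 16 = +0 days.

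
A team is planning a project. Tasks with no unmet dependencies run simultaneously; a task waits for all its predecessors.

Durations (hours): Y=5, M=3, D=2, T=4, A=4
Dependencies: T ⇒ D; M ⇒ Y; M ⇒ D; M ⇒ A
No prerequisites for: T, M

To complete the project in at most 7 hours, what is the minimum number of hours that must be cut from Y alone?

1

Current finish: 8 hours; target: 7.
Y is on every critical path, so each hour cut from Y cuts the finish by one (this holds down to a finish of 7).
Need 8 − 7 = 1 hour off Y → Y becomes 4 hours, finish becomes 7.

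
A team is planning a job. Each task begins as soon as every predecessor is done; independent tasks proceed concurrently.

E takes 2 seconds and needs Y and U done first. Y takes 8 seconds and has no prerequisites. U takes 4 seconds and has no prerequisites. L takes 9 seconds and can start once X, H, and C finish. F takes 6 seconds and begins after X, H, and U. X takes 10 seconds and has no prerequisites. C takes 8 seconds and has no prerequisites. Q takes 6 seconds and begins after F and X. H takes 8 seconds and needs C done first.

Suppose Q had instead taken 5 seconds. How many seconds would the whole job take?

The binding path is C→H→F→Q = 8+8+6+6 = 28; finish at 28 seconds.
Q lies on that path, so at 5 seconds the path becomes 27 seconds.
The critical path is still C→H→F→Q; finish is now 27 seconds.

27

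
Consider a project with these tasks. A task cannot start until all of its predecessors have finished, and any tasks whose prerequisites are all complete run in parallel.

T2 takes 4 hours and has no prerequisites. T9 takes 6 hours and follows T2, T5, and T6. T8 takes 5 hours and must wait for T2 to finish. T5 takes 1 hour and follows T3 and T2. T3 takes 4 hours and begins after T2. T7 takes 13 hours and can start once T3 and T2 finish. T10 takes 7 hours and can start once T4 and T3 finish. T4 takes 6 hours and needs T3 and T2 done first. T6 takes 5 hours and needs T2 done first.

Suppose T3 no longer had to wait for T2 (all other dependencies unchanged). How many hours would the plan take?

17

Original critical path: T2→T3→T4→T10 = 4+4+6+7 = 21 ⇒ 21 hours.
Without T2→T3, T3's earliest start moves from 4 to 0.
After: T2→T4→T10 = 4+6+7 = 17 → 17 hours.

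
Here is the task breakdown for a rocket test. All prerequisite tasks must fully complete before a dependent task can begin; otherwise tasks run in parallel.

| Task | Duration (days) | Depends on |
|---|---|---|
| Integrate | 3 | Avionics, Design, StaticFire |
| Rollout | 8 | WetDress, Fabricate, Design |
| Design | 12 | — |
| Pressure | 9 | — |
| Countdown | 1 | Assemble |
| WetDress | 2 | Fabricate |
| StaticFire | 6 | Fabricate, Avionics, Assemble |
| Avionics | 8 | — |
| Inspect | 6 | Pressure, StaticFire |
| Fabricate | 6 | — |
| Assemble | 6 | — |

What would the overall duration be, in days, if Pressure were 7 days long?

20

Baseline: Design→Rollout = 12+8 = 20 → 20 days.
The longest path through Pressure is only 15 days, so Pressure has float 5.
The critical path is still Design→Rollout; finish is now 20 days.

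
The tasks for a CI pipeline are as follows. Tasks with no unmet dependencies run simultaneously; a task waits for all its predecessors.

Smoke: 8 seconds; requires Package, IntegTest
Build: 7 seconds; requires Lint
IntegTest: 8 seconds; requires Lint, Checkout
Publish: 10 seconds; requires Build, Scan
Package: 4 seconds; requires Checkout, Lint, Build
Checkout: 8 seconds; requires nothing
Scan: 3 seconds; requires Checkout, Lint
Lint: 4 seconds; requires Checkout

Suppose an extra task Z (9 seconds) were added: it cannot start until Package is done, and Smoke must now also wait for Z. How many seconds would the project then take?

Originally the project takes 31 seconds.
With Z inserted, Smoke now waits for max(Package, IntegTest, Z).
New critical path: Checkout→Lint→Build→Package→Z→Smoke = 8+4+7+4+9+8 = 40 ⇒ 40 seconds.

40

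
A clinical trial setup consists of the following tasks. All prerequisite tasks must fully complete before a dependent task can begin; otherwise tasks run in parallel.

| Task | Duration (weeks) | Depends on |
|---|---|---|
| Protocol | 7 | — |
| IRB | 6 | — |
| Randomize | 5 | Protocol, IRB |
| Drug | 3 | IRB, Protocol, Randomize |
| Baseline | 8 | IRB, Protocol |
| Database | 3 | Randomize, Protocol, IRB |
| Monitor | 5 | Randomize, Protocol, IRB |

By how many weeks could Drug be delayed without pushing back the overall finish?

2

Protocol→Randomize→Monitor = 7+5+5 = 17 sets the makespan at 17 weeks.
The longest chain containing Drug totals 15 weeks.
Float = 17 − 15 = 2.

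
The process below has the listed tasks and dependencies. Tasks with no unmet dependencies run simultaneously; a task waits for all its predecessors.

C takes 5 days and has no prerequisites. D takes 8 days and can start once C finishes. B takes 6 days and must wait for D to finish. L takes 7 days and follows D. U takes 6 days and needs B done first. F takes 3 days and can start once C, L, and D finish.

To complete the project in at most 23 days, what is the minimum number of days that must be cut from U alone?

2

Current finish: 25 days; target: 23.
U is on every critical path, so each day cut from U cuts the finish by one (this holds down to a finish of 23).
Need 25 − 23 = 2 days off U → U becomes 4 days, finish becomes 23.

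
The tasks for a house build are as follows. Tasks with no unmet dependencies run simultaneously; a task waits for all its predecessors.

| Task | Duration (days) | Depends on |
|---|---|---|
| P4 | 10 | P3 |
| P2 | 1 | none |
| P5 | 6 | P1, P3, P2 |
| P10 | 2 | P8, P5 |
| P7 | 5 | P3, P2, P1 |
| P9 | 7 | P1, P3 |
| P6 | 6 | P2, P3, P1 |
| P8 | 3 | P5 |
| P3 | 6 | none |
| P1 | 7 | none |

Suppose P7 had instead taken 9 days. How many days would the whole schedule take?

18

As given, the longest chain is P1→P5→P8→P10 = 7+6+3+2 = 18, so the finish is 18 days.
The longest path through P7 is only 12 days, so P7 has float 6.
The critical path is still P1→P5→P8→P10; finish is now 18 days.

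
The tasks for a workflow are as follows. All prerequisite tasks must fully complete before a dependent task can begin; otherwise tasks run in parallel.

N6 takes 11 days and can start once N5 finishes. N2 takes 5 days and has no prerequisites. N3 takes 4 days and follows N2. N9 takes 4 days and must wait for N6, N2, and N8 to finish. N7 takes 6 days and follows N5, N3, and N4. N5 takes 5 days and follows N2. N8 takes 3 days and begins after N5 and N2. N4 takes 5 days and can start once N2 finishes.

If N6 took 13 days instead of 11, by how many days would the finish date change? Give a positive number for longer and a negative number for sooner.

2

Baseline: N2→N5→N6→N9 = 5+5+11+4 = 25 → 25 days.
N6 lies on that path, so at 13 days the path becomes 27 days.
The critical path is still N2→N5→N6→N9; finish is now 27 days.
Change in finish: 27 − 25 = +2 days.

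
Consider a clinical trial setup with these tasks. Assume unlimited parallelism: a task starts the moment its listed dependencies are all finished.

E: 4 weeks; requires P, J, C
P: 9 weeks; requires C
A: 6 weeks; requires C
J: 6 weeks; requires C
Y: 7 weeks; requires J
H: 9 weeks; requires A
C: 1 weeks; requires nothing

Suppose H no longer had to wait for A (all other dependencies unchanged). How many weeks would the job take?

Original critical path: C→A→H = 1+6+9 = 16 ⇒ 16 weeks.
Without A→H, H's earliest start moves from 7 to 0.
The longest chain is now C→P→E = 1+9+4 = 14, so the job takes 14 weeks.

14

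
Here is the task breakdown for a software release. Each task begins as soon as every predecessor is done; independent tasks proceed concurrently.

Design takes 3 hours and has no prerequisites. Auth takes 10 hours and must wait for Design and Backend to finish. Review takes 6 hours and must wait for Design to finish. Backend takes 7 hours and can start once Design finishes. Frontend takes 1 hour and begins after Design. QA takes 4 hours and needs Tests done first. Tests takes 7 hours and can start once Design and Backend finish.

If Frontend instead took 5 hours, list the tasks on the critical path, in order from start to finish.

Design, Backend, Tests, QA

As given, the longest chain is Design→Backend→Tests→QA = 3+7+7+4 = 21, so the finish is 21 hours.
Frontend is off the critical path — its longest chain is 4 hours, giving 17 of slack.
The critical path is still Design→Backend→Tests→QA; finish is now 21 hours.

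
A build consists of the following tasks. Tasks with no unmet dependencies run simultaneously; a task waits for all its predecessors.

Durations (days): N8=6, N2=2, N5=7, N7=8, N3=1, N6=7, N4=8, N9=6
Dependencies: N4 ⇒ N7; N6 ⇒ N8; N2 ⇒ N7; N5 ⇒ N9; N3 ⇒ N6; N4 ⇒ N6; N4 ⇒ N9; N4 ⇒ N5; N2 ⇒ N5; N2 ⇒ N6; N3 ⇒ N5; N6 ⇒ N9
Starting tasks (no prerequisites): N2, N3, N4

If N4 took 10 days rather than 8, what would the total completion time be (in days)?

23

Baseline: N4→N5→N9 = 8+7+6 = 21 → 21 days.
Since N4 is critical, the +2 change carries straight to that chain (now 23 days).
That remains the longest chain; total 23 days.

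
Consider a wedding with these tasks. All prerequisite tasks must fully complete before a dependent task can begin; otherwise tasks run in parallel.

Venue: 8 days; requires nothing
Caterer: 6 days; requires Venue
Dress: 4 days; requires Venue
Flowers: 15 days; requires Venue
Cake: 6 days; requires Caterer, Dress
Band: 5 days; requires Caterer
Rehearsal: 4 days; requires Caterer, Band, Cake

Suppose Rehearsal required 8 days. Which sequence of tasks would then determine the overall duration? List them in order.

Venue, Caterer, Cake, Rehearsal

Critical path before the change: Venue→Caterer→Cake→Rehearsal = 8+6+6+4 = 24 giving 24 days.
Rehearsal is on the critical path; changing it to 8 makes that path 28 days.
That remains the longest chain; total 28 days.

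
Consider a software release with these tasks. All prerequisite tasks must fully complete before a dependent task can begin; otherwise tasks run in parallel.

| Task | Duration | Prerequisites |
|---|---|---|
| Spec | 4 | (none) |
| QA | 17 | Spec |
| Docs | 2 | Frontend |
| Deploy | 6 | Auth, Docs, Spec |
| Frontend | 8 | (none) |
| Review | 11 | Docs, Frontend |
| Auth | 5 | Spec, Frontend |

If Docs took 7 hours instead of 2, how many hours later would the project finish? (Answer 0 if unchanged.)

The binding path is Frontend→Docs→Review = 8+2+11 = 21; finish at 21 hours.
Since Docs is critical, the +5 change carries straight to that chain (now 26 hours).
The critical path is still Frontend→Docs→Review; finish is now 26 hours.
Change in finish: 26 − 21 = +5 hours.

5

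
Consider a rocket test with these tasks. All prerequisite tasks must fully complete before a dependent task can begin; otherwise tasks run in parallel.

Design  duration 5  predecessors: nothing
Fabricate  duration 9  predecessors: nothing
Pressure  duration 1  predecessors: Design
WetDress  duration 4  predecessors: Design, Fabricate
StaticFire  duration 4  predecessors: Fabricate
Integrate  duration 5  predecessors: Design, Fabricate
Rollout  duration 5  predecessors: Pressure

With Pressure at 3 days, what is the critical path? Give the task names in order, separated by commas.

Critical path before the change: Fabricate→Integrate = 9+5 = 14 giving 14 days.
The longest path through Pressure is only 11 days, so Pressure has float 3.
That remains the longest chain; total 14 days.

Fabricate, Integrate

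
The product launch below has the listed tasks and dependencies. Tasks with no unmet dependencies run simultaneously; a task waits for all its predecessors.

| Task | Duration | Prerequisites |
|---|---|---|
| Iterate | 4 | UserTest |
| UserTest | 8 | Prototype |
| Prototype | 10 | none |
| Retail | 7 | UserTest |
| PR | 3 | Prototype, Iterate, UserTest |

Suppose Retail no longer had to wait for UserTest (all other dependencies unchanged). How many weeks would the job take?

25

With the dependency in place, Prototype→UserTest→Iterate→PR = 10+8+4+3 = 25 sets the finish at 25 weeks.
Without UserTest→Retail, Retail's earliest start moves from 18 to 0.
The longest chain is now Prototype→UserTest→Iterate→PR = 10+8+4+3 = 25, so the job takes 25 weeks.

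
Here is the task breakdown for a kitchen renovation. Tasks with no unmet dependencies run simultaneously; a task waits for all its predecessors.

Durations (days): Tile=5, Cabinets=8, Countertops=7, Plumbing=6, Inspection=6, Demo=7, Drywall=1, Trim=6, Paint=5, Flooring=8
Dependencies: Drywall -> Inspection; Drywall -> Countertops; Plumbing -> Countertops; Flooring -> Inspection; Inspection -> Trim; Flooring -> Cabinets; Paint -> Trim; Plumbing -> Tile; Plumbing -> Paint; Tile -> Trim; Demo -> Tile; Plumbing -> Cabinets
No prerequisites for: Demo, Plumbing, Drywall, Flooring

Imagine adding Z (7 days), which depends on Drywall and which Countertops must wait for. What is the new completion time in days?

20

Originally the job takes 20 days.
With Z inserted, Countertops now waits for max(Drywall, Plumbing, Z).
New critical path: Flooring→Inspection→Trim = 8+6+6 = 20 ⇒ 20 days.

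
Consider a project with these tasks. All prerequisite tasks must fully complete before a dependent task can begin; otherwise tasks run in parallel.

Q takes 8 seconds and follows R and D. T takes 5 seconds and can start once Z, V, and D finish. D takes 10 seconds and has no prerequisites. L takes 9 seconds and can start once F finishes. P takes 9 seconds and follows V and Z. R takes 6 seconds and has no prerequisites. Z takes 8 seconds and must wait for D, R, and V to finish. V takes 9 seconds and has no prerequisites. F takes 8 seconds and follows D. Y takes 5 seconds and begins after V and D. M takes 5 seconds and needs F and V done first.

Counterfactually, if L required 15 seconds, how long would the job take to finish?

The binding path is D→F→L = 10+8+9 = 27; finish at 27 seconds.
Since L is critical, the +6 change carries straight to that chain (now 33 seconds).
That remains the longest chain; total 33 seconds.

33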